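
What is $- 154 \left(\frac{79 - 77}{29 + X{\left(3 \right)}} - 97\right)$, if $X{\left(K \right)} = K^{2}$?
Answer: $\frac{283668}{19} \approx 14930.0$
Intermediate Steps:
$- 154 \left(\frac{79 - 77}{29 + X{\left(3 \right)}} - 97\right) = - 154 \left(\frac{79 - 77}{29 + 3^{2}} - 97\right) = - 154 \left(\frac{2}{29 + 9} - 97\right) = - 154 \left(\frac{2}{38} - 97\right) = - 154 \left(2 \cdot \frac{1}{38} - 97\right) = - 154 \left(\frac{1}{19} - 97\right) = \left(-154\right) \left(- \frac{1842}{19}\right) = \frac{283668}{19}$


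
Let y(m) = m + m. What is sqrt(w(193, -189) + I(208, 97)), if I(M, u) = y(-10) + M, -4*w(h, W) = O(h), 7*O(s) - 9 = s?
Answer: sqrt(35434)/14 ≈ 13.446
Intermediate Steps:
O(s) = 9/7 + s/7
y(m) = 2*m
w(h, W) = -9/28 - h/28 (w(h, W) = -(9/7 + h/7)/4 = -9/28 - h/28)
I(M, u) = -20 + M (I(M, u) = 2*(-10) + M = -20 + M)
sqrt(w(193, -189) + I(208, 97)) = sqrt((-9/28 - 1/28*193) + (-20 + 208)) = sqrt((-9/28 - 193/28) + 188) = sqrt(-101/14 + 188) = sqrt(2531/14) = sqrt(35434)/14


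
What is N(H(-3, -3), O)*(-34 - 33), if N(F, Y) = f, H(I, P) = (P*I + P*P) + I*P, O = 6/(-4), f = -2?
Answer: 134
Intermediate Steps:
O = -3/2 (O = 6*(-¼) = -3/2 ≈ -1.5000)
H(I, P) = P² + 2*I*P (H(I, P) = (I*P + P²) + I*P = (P² + I*P) + I*P = P² + 2*I*P)
N(F, Y) = -2
N(H(-3, -3), O)*(-34 - 33) = -2*(-34 - 33) = -2*(-67) = 134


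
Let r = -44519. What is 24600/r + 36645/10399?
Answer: 1375583355/462953081 ≈ 2.9713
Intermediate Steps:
24600/r + 36645/10399 = 24600/(-44519) + 36645/10399 = 24600*(-1/44519) + 36645*(1/10399) = -24600/44519 + 36645/10399 = 1375583355/462953081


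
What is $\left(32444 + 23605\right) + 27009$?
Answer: $83058$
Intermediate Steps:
$\left(32444 + 23605\right) + 27009 = 56049 + 27009 = 83058$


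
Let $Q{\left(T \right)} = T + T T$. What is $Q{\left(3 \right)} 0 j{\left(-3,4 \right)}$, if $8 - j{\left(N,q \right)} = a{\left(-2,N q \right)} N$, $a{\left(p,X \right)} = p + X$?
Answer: $0$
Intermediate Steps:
$a{\left(p,X \right)} = X + p$
$j{\left(N,q \right)} = 8 - N \left(-2 + N q\right)$ ($j{\left(N,q \right)} = 8 - \left(N q - 2\right) N = 8 - \left(-2 + N q\right) N = 8 - N \left(-2 + N q\right)$)
$Q{\left(T \right)} = T + T^{2}$
$Q{\left(3 \right)} 0 j{\left(-3,4 \right)} = 3 \left(1 + 3\right) 0 \left(8 - - 3 \left(-2 - 12\right)\right) = 3 \cdot 4 \cdot 0 \left(8 - - 3 \left(-2 - 12\right)\right) = 12 \cdot 0 \left(8 - \left(-3\right) \left(-14\right)\right) = 0 \left(8 - 42\right) = 0 \left(-34\right) = 0$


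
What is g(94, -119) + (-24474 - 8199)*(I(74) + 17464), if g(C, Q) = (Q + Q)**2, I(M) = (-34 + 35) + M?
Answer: -572995103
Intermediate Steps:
I(M) = 1 + M
g(C, Q) = 4*Q**2 (g(C, Q) = (2*Q)**2 = 4*Q**2)
g(94, -119) + (-24474 - 8199)*(I(74) + 17464) = 4*(-119)**2 + (-24474 - 8199)*((1 + 74) + 17464) = 4*14161 - 32673*(75 + 17464) = 56644 - 32673*17539 = 56644 - 573051747 = -572995103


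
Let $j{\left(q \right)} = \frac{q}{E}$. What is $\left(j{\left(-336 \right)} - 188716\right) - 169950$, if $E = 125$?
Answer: $- \frac{44833586}{125} \approx -3.5867 \cdot 10^{5}$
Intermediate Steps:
$j{\left(q \right)} = \frac{q}{125}$
$\left(j{\left(-336 \right)} - 188716\right) - 169950 = \left(\frac{1}{125} \left(-336\right) - 188716\right) - 169950 = \left(- \frac{336}{125} - 188716\right) - 169950 = - \frac{23589836}{125} - 169950 = - \frac{44833586}{125}$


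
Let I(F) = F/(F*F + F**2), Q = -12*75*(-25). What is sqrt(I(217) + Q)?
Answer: sqrt(4238010434)/434 ≈ 150.00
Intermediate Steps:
Q = 22500 (Q = -900*(-25) = 22500)
I(F) = 1/(2*F) (I(F) = F/(F**2 + F**2) = F/((2*F**2)) = F*(1/(2*F**2)) = 1/(2*F))
sqrt(I(217) + Q) = sqrt((1/2)/217 + 22500) = sqrt((1/2)*(1/217) + 22500) = sqrt(1/434 + 22500) = sqrt(9765001/434) = sqrt(4238010434)/434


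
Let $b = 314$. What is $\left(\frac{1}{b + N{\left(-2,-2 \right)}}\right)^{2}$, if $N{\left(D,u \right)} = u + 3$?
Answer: $\frac{1}{99225} \approx 1.0078 \cdot 10^{-5}$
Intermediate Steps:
$N{\left(D,u \right)} = 3 + u$
$\left(\frac{1}{b + N{\left(-2,-2 \right)}}\right)^{2} = \left(\frac{1}{314 + \left(3 - 2\right)}\right)^{2} = \left(\frac{1}{314 + 1}\right)^{2} = \left(\frac{1}{315}\right)^{2} = \frac{1}{99225}$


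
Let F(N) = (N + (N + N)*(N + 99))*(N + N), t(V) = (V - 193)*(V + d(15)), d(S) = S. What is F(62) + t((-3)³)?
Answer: 2485864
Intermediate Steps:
t(V) = (-193 + V)*(15 + V) (t(V) = (V - 193)*(V + 15) = (-193 + V)*(15 + V))
F(N) = 2*N*(N + 2*N*(99 + N)) (F(N) = (N + (2*N)*(99 + N))*(2*N) = (N + 2*N*(99 + N))*(2*N) = 2*N*(N + 2*N*(99 + N)))
F(62) + t((-3)³) = 62²*(398 + 4*62) + (-2895 + ((-3)³)² - 178*(-3)³) = 3844*(398 + 248) + (-2895 + (-27)² - 178*(-27)) = 3844*646 + (-2895 + 729 + 4806) = 2483224 + 2640 = 2485864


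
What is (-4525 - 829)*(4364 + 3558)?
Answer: -42414388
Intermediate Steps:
(-4525 - 829)*(4364 + 3558) = -5354*7922 = -42414388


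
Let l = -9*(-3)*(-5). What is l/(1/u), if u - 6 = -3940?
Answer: 531090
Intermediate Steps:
u = -3934 (u = 6 - 3940 = -3934)
l = -135 (l = 27*(-5) = -135)
l/(1/u) = -135/(1/(-3934)) = -135/(-1/3934) = -135*(-3934) = 531090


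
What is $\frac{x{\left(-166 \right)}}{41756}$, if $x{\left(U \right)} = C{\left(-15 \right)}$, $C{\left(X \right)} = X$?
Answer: $- \frac{15}{41756} \approx -0.00035923$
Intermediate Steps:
$x{\left(U \right)} = -15$
$\frac{x{\left(-166 \right)}}{41756} = - \frac{15}{41756}$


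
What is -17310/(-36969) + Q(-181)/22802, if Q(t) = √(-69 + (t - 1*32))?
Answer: 5770/12323 + I*√282/22802 ≈ 0.46823 + 0.00073646*I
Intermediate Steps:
Q(t) = √(-101 + t) (Q(t) = √(-69 + (t - 32)) = √(-69 + (-32 + t)) = √(-101 + t))
-17310/(-36969) + Q(-181)/22802 = -17310/(-36969) + √(-101 - 181)/22802 = -17310*(-1/36969) + √(-282)*(1/22802) = 5770/12323 + (I*√282)*(1/22802) = 5770/12323 + I*√282/22802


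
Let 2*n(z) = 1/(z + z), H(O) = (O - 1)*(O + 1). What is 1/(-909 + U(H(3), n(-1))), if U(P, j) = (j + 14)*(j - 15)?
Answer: -16/17899 ≈ -0.00089390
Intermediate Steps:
H(O) = (1 + O)*(-1 + O) (H(O) = (-1 + O)*(1 + O) = (1 + O)*(-1 + O))
n(z) = 1/(4*z) (n(z) = 1/(2*(z + z)) = 1/(2*((2*z))) = (1/(2*z))/2 = 1/(4*z))
U(P, j) = (-15 + j)*(14 + j) (U(P, j) = (14 + j)*(-15 + j) = (-15 + j)*(14 + j))
1/(-909 + U(H(3), n(-1))) = 1/(-909 + (-210 + ((¼)/(-1))² - 1/(4*(-1)))) = 1/(-909 + (-210 + ((¼)*(-1))² - (-1)/4)) = 1/(-909 + (-210 + (-¼)² - 1*(-¼))) = 1/(-909 + (-210 + 1/16 + ¼)) = 1/(-909 - 3355/16) = 1/(-17899/16) = -16/17899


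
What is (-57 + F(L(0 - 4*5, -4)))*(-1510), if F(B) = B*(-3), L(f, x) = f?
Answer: -4530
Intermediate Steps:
F(B) = -3*B
(-57 + F(L(0 - 4*5, -4)))*(-1510) = (-57 - 3*(0 - 4*5))*(-1510) = (-57 - 3*(0 - 20))*(-1510) = (-57 - 3*(-20))*(-1510) = (-57 + 60)*(-1510) = 3*(-1510) = -4530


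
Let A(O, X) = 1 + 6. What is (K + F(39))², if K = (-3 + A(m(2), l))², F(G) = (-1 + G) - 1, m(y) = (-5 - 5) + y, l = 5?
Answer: 2809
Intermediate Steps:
m(y) = -10 + y
A(O, X) = 7
F(G) = -2 + G
K = 16 (K = (-3 + 7)² = 4² = 16)
(K + F(39))² = (16 + (-2 + 39))² = (16 + 37)² = 53² = 2809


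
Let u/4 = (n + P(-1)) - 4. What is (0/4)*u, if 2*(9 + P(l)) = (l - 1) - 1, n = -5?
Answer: 0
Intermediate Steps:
P(l) = -10 + l/2 (P(l) = -9 + ((l - 1) - 1)/2 = -9 + ((-1 + l) - 1)/2 = -9 + (-2 + l)/2 = -9 + (-1 + l/2) = -10 + l/2)
u = -78 (u = 4*((-5 + (-10 + (½)*(-1))) - 4) = 4*((-5 + (-10 - ½)) - 4) = 4*((-5 - 21/2) - 4) = 4*(-31/2 - 4) = 4*(-39/2) = -78)
(0/4)*u = (0/4)*(-78) = (0*(¼))*(-78) = 0*(-78) = 0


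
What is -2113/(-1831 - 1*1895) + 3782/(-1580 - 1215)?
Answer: -8185897/10414170 ≈ -0.78603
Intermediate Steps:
-2113/(-1831 - 1*1895) + 3782/(-1580 - 1215) = -2113/(-1831 - 1895) + 3782/(-2795) = -2113/(-3726) + 3782*(-1/2795) = -2113*(-1/3726) - 3782/2795 = 2113/3726 - 3782/2795 = -8185897/10414170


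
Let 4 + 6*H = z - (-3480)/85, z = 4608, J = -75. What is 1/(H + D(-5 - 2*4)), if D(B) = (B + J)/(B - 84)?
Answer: 4947/3834242 ≈ 0.0012902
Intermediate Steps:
D(B) = (-75 + B)/(-84 + B) (D(B) = (B - 75)/(B - 84) = (-75 + B)/(-84 + B))
H = 39482/51 (H = -2/3 + (4608 - (-3480)/85)/6 = -2/3 + (4608 - 1*(-696/17))/6 = -2/3 + (4608 + 696/17)/6 = -2/3 + (1/6)*(79032/17) = -2/3 + 13172/17 = 39482/51 ≈ 774.16)
1/(H + D(-5 - 2*4)) = 1/(39482/51 + (-75 + (-5 - 2*4))/(-84 + (-5 - 2*4))) = 1/(39482/51 + (-75 + (-5 - 8))/(-84 + (-5 - 8))) = 1/(39482/51 + (-75 - 13)/(-84 - 13)) = 1/(39482/51 - 88/(-97)) = 1/(39482/51 - 1/97*(-88)) = 1/(39482/51 + 88/97) = 1/(3834242/4947) = 4947/3834242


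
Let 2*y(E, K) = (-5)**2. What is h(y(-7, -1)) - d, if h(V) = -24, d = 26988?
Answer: -27012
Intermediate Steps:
y(E, K) = 25/2 (y(E, K) = (1/2)*(-5)**2 = (1/2)*25 = 25/2)
h(y(-7, -1)) - d = -24 - 1*26988 = -24 - 26988 = -27012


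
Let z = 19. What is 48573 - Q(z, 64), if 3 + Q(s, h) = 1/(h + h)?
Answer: 6217727/128 ≈ 48576.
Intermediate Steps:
Q(s, h) = -3 + 1/(2*h) (Q(s, h) = -3 + 1/(h + h) = -3 + 1/(2*h))
48573 - Q(z, 64) = 48573 - (-3 + (½)/64) = 48573 - (-3 + (½)*(1/64)) = 48573 - (-3 + 1/128) = 48573 - 1*(-383/128) = 48573 + 383/128 = 6217727/128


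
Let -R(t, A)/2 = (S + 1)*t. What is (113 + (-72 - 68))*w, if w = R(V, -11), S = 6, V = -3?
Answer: -1134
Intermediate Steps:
R(t, A) = -14*t (R(t, A) = -2*(6 + 1)*t = -14*t)
w = 42 (w = -14*(-3) = 42)
(113 + (-72 - 68))*w = (113 + (-72 - 68))*42 = (113 - 140)*42 = -27*42 = -1134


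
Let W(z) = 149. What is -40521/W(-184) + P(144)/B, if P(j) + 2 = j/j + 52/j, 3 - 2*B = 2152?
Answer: -1567429895/5763618 ≈ -271.95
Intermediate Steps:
B = -2149/2 (B = 3/2 - 1/2*2152 = 3/2 - 1076 = -2149/2 ≈ -1074.5)
P(j) = -1 + 52/j (P(j) = -2 + (j/j + 52/j) = -2 + (1 + 52/j) = -1 + 52/j)
-40521/W(-184) + P(144)/B = -40521/149 + ((52 - 1*144)/144)/(-2149/2) = -40521*1/149 + ((52 - 144)/144)*(-2/2149) = -40521/149 + ((1/144)*(-92))*(-2/2149) = -40521/149 - 23/36*(-2/2149) = -40521/149 + 23/38682 = -1567429895/5763618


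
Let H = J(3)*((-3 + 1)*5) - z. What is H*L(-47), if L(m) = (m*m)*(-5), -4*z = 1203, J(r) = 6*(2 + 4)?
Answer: 2617665/4 ≈ 6.5442e+5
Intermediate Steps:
J(r) = 36 (J(r) = 6*6 = 36)
z = -1203/4 (z = -¼*1203 = -1203/4 ≈ -300.75)
L(m) = -5*m² (L(m) = m²*(-5) = -5*m²)
H = -237/4 (H = 36*((-3 + 1)*5) - 1*(-1203/4) = 36*(-2*5) + 1203/4 = 36*(-10) + 1203/4 = -360 + 1203/4 = -237/4 ≈ -59.250)
H*L(-47) = -(-1185)*(-47)²/4 = -(-1185)*2209/4 = -237/4*(-11045) = 2617665/4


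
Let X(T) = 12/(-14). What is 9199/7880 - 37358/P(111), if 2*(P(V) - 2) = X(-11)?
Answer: -2060566091/86680 ≈ -23772.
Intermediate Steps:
X(T) = -6/7 (X(T) = 12*(-1/14) = -6/7)
P(V) = 11/7 (P(V) = 2 + (1/2)*(-6/7) = 2 - 3/7 = 11/7)
9199/7880 - 37358/P(111) = 9199/7880 - 37358/11/7 = 9199*(1/7880) - 37358*7/11 = 9199/7880 - 261506/11 = -2060566091/86680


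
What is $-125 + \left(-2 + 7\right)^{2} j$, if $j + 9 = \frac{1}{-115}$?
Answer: $- \frac{8055}{23} \approx -350.22$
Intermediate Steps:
$j = - \frac{1036}{115}$ ($j = -9 + \frac{1}{-115} = -9 - \frac{1}{115} = - \frac{1036}{115} \approx -9.0087$)
$-125 + \left(-2 + 7\right)^{2} j = -125 + \left(-2 + 7\right)^{2} \left(- \frac{1036}{115}\right) = -125 + 5^{2} \left(- \frac{1036}{115}\right) = -125 + 25 \left(- \frac{1036}{115}\right) = -125 - \frac{5180}{23} = - \frac{8055}{23}$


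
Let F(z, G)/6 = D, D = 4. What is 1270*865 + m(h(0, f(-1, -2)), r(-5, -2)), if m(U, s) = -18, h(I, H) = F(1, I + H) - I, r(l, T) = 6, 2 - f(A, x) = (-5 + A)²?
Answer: 1098532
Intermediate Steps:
F(z, G) = 24 (F(z, G) = 6*4 = 24)
f(A, x) = 2 - (-5 + A)²
h(I, H) = 24 - I
1270*865 + m(h(0, f(-1, -2)), r(-5, -2)) = 1270*865 - 18 = 1098550 - 18 = 1098532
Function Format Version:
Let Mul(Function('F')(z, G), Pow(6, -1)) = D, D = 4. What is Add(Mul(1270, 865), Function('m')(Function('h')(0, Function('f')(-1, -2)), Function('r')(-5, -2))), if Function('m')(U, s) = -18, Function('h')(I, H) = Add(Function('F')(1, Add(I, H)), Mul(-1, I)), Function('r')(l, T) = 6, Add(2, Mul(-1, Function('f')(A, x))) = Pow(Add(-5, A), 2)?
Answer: 1098532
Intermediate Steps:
Function('F')(z, G) = 24 (Function('F')(z, G) = Mul(6, 4) = 24)
Function('f')(A, x) = Add(2, Mul(-1, Pow(Add(-5, A), 2)))
Function('h')(I, H) = Add(24, Mul(-1, I))
Add(Mul(1270, 865), Function('m')(Function('h')(0, Function('f')(-1, -2)), Function('r')(-5, -2))) = Add(Mul(1270, 865), -18) = Add(1098550, -18) = 1098532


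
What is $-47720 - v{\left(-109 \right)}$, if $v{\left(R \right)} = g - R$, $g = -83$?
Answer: $-47746$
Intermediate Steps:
$v{\left(R \right)} = -83 - R$
$-47720 - v{\left(-109 \right)} = -47720 - \left(-83 - -109\right) = -47720 - \left(-83 + 109\right) = -47720 - 26 = -47746$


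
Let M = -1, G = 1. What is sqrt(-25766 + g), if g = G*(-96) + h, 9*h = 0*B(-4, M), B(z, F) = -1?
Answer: I*sqrt(25862) ≈ 160.82*I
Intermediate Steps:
h = 0 (h = (0*(-1))/9 = (1/9)*0 = 0)
g = -96 (g = 1*(-96) + 0 = -96 + 0 = -96)
sqrt(-25766 + g) = sqrt(-25766 - 96) = sqrt(-25862) = I*sqrt(25862)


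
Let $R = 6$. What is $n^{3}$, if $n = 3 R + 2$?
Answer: $8000$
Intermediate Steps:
$n = 20$ ($n = 3 \cdot 6 + 2 = 18 + 2 = 20$)
$n^{3} = 20^{3} = 8000$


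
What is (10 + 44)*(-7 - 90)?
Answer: -5238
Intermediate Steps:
(10 + 44)*(-7 - 90) = 54*(-97) = -5238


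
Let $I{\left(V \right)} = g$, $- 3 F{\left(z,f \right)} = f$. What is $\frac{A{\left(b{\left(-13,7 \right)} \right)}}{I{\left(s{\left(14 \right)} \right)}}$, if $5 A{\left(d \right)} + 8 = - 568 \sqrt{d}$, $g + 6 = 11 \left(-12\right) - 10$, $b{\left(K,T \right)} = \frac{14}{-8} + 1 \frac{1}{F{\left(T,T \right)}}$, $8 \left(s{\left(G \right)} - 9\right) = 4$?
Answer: $\frac{2}{185} + \frac{71 i \sqrt{427}}{1295} \approx 0.010811 + 1.1329 i$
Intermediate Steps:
$F{\left(z,f \right)} = - \frac{f}{3}$
$s{\left(G \right)} = \frac{19}{2}$ ($s{\left(G \right)} = 9 + \frac{1}{8} \cdot 4 = 9 + \frac{1}{2} = \frac{19}{2}$)
$b{\left(K,T \right)} = - \frac{7}{4} - \frac{3}{T}$ ($b{\left(K,T \right)} = \frac{14}{-8} + 1 \frac{1}{\left(- \frac{1}{3}\right) T} = 14 \left(- \frac{1}{8}\right) + 1 \left(- \frac{3}{T}\right) = - \frac{7}{4} - \frac{3}{T}$)
$g = -148$ ($g = -6 + \left(11 \left(-12\right) - 10\right) = -6 - 142 = -148$)
$A{\left(d \right)} = - \frac{8}{5} - \frac{568 \sqrt{d}}{5}$ ($A{\left(d \right)} = - \frac{8}{5} + \frac{\left(-568\right) \sqrt{d}}{5} = - \frac{8}{5} - \frac{568 \sqrt{d}}{5}$)
$I{\left(V \right)} = -148$
$\frac{A{\left(b{\left(-13,7 \right)} \right)}}{I{\left(s{\left(14 \right)} \right)}} = \frac{- \frac{8}{5} - \frac{568 \sqrt{- \frac{7}{4} - \frac{3}{7}}}{5}}{-148} = \left(- \frac{8}{5} - \frac{568 \sqrt{- \frac{7}{4} - \frac{3}{7}}}{5}\right) \left(- \frac{1}{148}\right) = \left(- \frac{8}{5} - \frac{568 \sqrt{- \frac{61}{28}}}{5}\right) \left(- \frac{1}{148}\right) = \left(- \frac{8}{5} - \frac{568 \frac{i \sqrt{427}}{14}}{5}\right) \left(- \frac{1}{148}\right) = \left(- \frac{8}{5} - \frac{284 i \sqrt{427}}{35}\right) \left(- \frac{1}{148}\right) = \frac{2}{185} + \frac{71 i \sqrt{427}}{1295}$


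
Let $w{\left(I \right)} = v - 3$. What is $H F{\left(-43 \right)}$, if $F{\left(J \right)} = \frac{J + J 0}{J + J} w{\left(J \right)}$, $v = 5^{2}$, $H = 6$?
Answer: $66$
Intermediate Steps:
$v = 25$
$w{\left(I \right)} = 22$ ($w{\left(I \right)} = 25 - 3 = 22$)
$F{\left(J \right)} = 11$ ($F{\left(J \right)} = \frac{J + J 0}{J + J} 22 = \frac{J + 0}{2 J} 22 = J \frac{1}{2 J} 22 = \frac{1}{2} \cdot 22 = 11$)
$H F{\left(-43 \right)} = 6 \cdot 11 = 66$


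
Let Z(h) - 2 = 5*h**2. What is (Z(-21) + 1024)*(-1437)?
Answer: -4642947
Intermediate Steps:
Z(h) = 2 + 5*h**2
(Z(-21) + 1024)*(-1437) = ((2 + 5*(-21)**2) + 1024)*(-1437) = ((2 + 5*441) + 1024)*(-1437) = ((2 + 2205) + 1024)*(-1437) = (2207 + 1024)*(-1437) = 3231*(-1437) = -4642947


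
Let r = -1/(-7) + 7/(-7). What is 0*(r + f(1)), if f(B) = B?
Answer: 0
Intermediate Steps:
r = -6/7 (r = -1*(-⅐) + 7*(-⅐) = ⅐ - 1 = -6/7 ≈ -0.85714)
0*(r + f(1)) = 0*(-6/7 + 1) = 0*(⅐) = 0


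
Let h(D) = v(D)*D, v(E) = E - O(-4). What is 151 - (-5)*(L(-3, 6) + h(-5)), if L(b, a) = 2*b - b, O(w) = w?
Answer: 161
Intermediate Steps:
v(E) = 4 + E (v(E) = E - 1*(-4) = E + 4 = 4 + E)
L(b, a) = b
h(D) = D*(4 + D) (h(D) = (4 + D)*D = D*(4 + D))
151 - (-5)*(L(-3, 6) + h(-5)) = 151 - (-5)*(-3 - 5*(4 - 5)) = 151 - (-5)*(-3 - 5*(-1)) = 151 - (-5)*(-3 + 5) = 151 - (-5)*2 = 151 - 1*(-10) = 151 + 10 = 161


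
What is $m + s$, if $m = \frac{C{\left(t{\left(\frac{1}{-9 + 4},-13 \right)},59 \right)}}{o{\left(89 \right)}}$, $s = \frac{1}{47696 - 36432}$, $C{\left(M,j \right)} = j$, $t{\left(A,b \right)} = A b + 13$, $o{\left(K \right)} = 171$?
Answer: $\frac{664747}{1926144} \approx 0.34512$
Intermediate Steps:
$t{\left(A,b \right)} = 13 + A b$
$s = \frac{1}{11264} \approx 8.8778 \cdot 10^{-5}$
$m = \frac{59}{171} \approx 0.34503$
$m + s = \frac{59}{171} + \frac{1}{11264} = \frac{664747}{1926144}$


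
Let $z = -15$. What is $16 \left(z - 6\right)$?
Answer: $-336$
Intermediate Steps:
$16 \left(z - 6\right) = 16 \left(-15 - 6\right) = 16 \left(-21\right) = -336$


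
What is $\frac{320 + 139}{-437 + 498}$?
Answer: $\frac{459}{61} \approx 7.5246$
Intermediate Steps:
$\frac{320 + 139}{-437 + 498} = \frac{459}{61}$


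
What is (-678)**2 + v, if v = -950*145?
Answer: 321934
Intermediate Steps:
v = -137750
(-678)**2 + v = (-678)**2 - 137750 = 459684 - 137750 = 321934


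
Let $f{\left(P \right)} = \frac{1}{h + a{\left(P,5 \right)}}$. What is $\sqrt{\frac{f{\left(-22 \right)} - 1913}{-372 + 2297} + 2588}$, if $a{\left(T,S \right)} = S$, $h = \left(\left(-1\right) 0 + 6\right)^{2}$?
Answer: $\frac{2 \sqrt{161148645119}}{15785} \approx 50.863$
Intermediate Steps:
$h = 36$ ($h = \left(0 + 6\right)^{2} = 6^{2} = 36$)
$f{\left(P \right)} = \frac{1}{41}$ ($f{\left(P \right)} = \frac{1}{36 + 5} = \frac{1}{41}$)
$\sqrt{\frac{f{\left(-22 \right)} - 1913}{-372 + 2297} + 2588} = \sqrt{\frac{\frac{1}{41} - 1913}{-372 + 2297} + 2588} = \sqrt{- \frac{78432}{41 \cdot 1925} + 2588} = \sqrt{\left(- \frac{78432}{41}\right) \frac{1}{1925} + 2588} = \sqrt{- \frac{78432}{78925} + 2588} = \sqrt{\frac{204179468}{78925}} = \frac{2 \sqrt{161148645119}}{15785}$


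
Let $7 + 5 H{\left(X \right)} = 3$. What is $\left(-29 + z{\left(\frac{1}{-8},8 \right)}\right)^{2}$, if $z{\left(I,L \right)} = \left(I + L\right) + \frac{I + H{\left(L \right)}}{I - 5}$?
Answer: $\frac{1179853801}{2689600} \approx 438.67$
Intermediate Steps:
$H{\left(X \right)} = - \frac{4}{5}$ ($H{\left(X \right)} = - \frac{7}{5} + \frac{1}{5} \cdot 3 = - \frac{7}{5} + \frac{3}{5} = - \frac{4}{5}$)
$z{\left(I,L \right)} = I + L + \frac{- \frac{4}{5} + I}{-5 + I}$ ($z{\left(I,L \right)} = \left(I + L\right) + \frac{I - \frac{4}{5}}{I - 5} = \left(I + L\right) + \frac{- \frac{4}{5} + I}{-5 + I} = I + L + \frac{- \frac{4}{5} + I}{-5 + I}$)
$\left(-29 + z{\left(\frac{1}{-8},8 \right)}\right)^{2} = \left(-29 + \frac{- \frac{4}{5} + \left(\frac{1}{-8}\right)^{2} - 40 - \frac{4}{-8} + \frac{1}{-8} \cdot 8}{-5 + \frac{1}{-8}}\right)^{2} = \left(-29 + \frac{- \frac{4}{5} + \left(- \frac{1}{8}\right)^{2} - 40 - - \frac{1}{2} - 1}{-5 - \frac{1}{8}}\right)^{2} = \left(-29 + \frac{- \frac{4}{5} + \frac{1}{64} - 40 + \frac{1}{2} - 1}{- \frac{41}{8}}\right)^{2} = \left(-29 - - \frac{13211}{1640}\right)^{2} = \left(-29 + \frac{13211}{1640}\right)^{2} = \left(- \frac{34349}{1640}\right)^{2} = \frac{1179853801}{2689600}$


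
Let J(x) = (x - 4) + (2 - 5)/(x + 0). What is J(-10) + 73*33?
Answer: 23953/10 ≈ 2395.3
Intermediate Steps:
J(x) = -4 + x - 3/x (J(x) = (-4 + x) - 3/x = -4 + x - 3/x)
J(-10) + 73*33 = (-4 - 10 - 3/(-10)) + 73*33 = (-4 - 10 - 3*(-⅒)) + 2409 = (-4 - 10 + 3/10) + 2409 = -137/10 + 2409 = 23953/10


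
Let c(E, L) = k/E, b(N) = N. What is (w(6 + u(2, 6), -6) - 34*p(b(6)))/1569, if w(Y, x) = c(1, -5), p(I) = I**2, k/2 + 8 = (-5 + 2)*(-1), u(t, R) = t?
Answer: -1234/1569 ≈ -0.78649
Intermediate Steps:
k = -10 (k = -16 + 2*((-5 + 2)*(-1)) = -16 + 2*(-3*(-1)) = -16 + 2*3 = -16 + 6 = -10)
c(E, L) = -10/E
w(Y, x) = -10 (w(Y, x) = -10/1 = -10*1 = -10)
(w(6 + u(2, 6), -6) - 34*p(b(6)))/1569 = (-10 - 34*6**2)/1569 = (-10 - 34*36)*(1/1569) = (-10 - 1224)*(1/1569) = -1234*1/1569 = -1234/1569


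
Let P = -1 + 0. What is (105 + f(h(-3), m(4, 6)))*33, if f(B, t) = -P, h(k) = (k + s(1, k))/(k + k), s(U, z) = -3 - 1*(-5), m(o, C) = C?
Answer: 3498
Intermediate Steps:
P = -1
s(U, z) = 2 (s(U, z) = -3 + 5 = 2)
h(k) = (2 + k)/(2*k) (h(k) = (k + 2)/(k + k) = (2 + k)/((2*k)) = (2 + k)*(1/(2*k)) = (2 + k)/(2*k))
f(B, t) = 1 (f(B, t) = -1*(-1) = 1)
(105 + f(h(-3), m(4, 6)))*33 = (105 + 1)*33 = 106*33 = 3498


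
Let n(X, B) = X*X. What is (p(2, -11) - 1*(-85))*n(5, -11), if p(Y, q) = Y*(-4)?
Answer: 1925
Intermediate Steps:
n(X, B) = X**2
p(Y, q) = -4*Y
(p(2, -11) - 1*(-85))*n(5, -11) = (-4*2 - 1*(-85))*5**2 = (-8 + 85)*25 = 77*25 = 1925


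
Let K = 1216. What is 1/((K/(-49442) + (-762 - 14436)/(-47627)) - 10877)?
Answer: -1177387067/12806092375217 ≈ -9.1940e-5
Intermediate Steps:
1/((K/(-49442) + (-762 - 14436)/(-47627)) - 10877) = 1/((1216/(-49442) + (-762 - 14436)/(-47627)) - 10877) = 1/((1216*(-1/49442) - 15198*(-1/47627)) - 10877) = 1/((-608/24721 + 15198/47627) - 10877) = 1/(346752542/1177387067 - 10877) = 1/(-12806092375217/1177387067) = -1177387067/12806092375217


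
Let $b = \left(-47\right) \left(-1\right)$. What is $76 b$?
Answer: $3572$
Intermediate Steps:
$b = 47$
$76 b = 76 \cdot 47 = 3572$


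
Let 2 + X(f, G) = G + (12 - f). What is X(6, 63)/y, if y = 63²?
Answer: 67/3969 ≈ 0.016881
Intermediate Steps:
X(f, G) = 10 + G - f (X(f, G) = -2 + (G + (12 - f)) = -2 + (12 + G - f) = 10 + G - f)
y = 3969
X(6, 63)/y = (10 + 63 - 1*6)/3969 = (10 + 63 - 6)*(1/3969) = 67*(1/3969) = 67/3969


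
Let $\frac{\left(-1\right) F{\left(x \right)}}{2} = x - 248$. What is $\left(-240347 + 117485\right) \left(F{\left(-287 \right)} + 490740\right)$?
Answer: $-60424760220$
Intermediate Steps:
$F{\left(x \right)} = 496 - 2 x$ ($F{\left(x \right)} = - 2 \left(x - 248\right) = - 2 \left(-248 + x\right) = 496 - 2 x$)
$\left(-240347 + 117485\right) \left(F{\left(-287 \right)} + 490740\right) = \left(-240347 + 117485\right) \left(\left(496 - -574\right) + 490740\right) = - 122862 \left(\left(496 + 574\right) + 490740\right) = - 122862 \left(1070 + 490740\right) = \left(-122862\right) 491810 = -60424760220$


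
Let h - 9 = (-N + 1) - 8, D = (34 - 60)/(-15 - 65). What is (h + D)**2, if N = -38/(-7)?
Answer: 755161/78400 ≈ 9.6322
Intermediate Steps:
D = 13/40 (D = -26/(-80) = -26*(-1/80) = 13/40 ≈ 0.32500)
N = 38/7 (N = -38*(-1/7) = 38/7 ≈ 5.4286)
h = -24/7 (h = 9 + ((-1*38/7 + 1) - 8) = 9 + ((-38/7 + 1) - 8) = 9 + (-31/7 - 8) = 9 - 87/7 = -24/7 ≈ -3.4286)
(h + D)**2 = (-24/7 + 13/40)**2 = (-869/280)**2 = 755161/78400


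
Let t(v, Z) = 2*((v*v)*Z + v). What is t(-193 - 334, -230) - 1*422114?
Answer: -128178508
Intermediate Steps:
t(v, Z) = 2*v + 2*Z*v² (t(v, Z) = 2*(v²*Z + v) = 2*(Z*v² + v) = 2*(v + Z*v²) = 2*v + 2*Z*v²)
t(-193 - 334, -230) - 1*422114 = 2*(-193 - 334)*(1 - 230*(-193 - 334)) - 1*422114 = 2*(-527)*(1 - 230*(-527)) - 422114 = 2*(-527)*(1 + 121210) - 422114 = 2*(-527)*121211 - 422114 = -127756394 - 422114 = -128178508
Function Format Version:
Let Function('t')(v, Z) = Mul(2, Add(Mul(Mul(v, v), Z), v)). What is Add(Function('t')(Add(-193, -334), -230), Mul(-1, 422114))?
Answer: -128178508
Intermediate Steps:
Function('t')(v, Z) = Add(Mul(2, v), Mul(2, Z, Pow(v, 2))) (Function('t')(v, Z) = Mul(2, Add(Mul(Pow(v, 2), Z), v)) = Mul(2, Add(Mul(Z, Pow(v, 2)), v)) = Mul(2, Add(v, Mul(Z, Pow(v, 2)))) = Add(Mul(2, v), Mul(2, Z, Pow(v, 2))))
Add(Function('t')(Add(-193, -334), -230), Mul(-1, 422114)) = Add(Mul(2, Add(-193, -334), Add(1, Mul(-230, Add(-193, -334)))), Mul(-1, 422114)) = Add(Mul(2, -527, Add(1, Mul(-230, -527))), -422114) = Add(Mul(2, -527, Add(1, 121210)), -422114) = Add(Mul(2, -527, 121211), -422114) = Add(-127756394, -422114) = -128178508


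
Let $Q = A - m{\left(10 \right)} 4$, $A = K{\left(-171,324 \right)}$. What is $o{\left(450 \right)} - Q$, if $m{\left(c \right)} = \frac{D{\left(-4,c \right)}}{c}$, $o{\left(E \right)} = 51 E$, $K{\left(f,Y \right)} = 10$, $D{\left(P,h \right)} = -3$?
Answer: $\frac{114694}{5} \approx 22939.0$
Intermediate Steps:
$A = 10$
$m{\left(c \right)} = - \frac{3}{c}$
$Q = \frac{56}{5}$ ($Q = 10 - - \frac{3}{10} \cdot 4 = 10 - \left(-3\right) \frac{1}{10} \cdot 4 = 10 - \left(- \frac{3}{10}\right) 4 = 10 - - \frac{6}{5} = 10 + \frac{6}{5} = \frac{56}{5} \approx 11.2$)
$o{\left(450 \right)} - Q = 51 \cdot 450 - \frac{56}{5} = 22950 - \frac{56}{5} = \frac{114694}{5}$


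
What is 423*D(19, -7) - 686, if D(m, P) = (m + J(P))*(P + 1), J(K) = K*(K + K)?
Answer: -297632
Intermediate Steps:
J(K) = 2*K**2 (J(K) = K*(2*K) = 2*K**2)
D(m, P) = (1 + P)*(m + 2*P**2) (D(m, P) = (m + 2*P**2)*(P + 1) = (m + 2*P**2)*(1 + P) = (1 + P)*(m + 2*P**2))
423*D(19, -7) - 686 = 423*(19 + 2*(-7)**2 + 2*(-7)**3 - 7*19) - 686 = 423*(19 + 2*49 + 2*(-343) - 133) - 686 = 423*(19 + 98 - 686 - 133) - 686 = 423*(-702) - 686 = -296946 - 686 = -297632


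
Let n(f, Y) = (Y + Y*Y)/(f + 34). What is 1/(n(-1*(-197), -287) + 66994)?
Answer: 3/202048 ≈ 1.4848e-5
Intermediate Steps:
n(f, Y) = (Y + Y**2)/(34 + f)
1/(n(-1*(-197), -287) + 66994) = 1/(-287*(1 - 287)/(34 - 1*(-197)) + 66994) = 1/(-287*(-286)/(34 + 197) + 66994) = 1/(-287*(-286)/231 + 66994) = 1/(-287*1/231*(-286) + 66994) = 1/(1066/3 + 66994) = 1/(202048/3) = 3/202048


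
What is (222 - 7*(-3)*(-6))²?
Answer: 9216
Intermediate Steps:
(222 - 7*(-3)*(-6))² = (222 + 21*(-6))² = (222 - 126)² = 96² = 9216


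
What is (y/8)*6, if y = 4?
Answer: 3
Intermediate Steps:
(y/8)*6 = (4/8)*6 = ((⅛)*4)*6 = (½)*6 = 3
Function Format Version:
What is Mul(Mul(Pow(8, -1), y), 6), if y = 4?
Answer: 3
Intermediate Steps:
Mul(Mul(Pow(8, -1), y), 6) = Mul(Mul(Pow(8, -1), 4), 6) = Mul(Mul(Rational(1, 8), 4), 6) = Mul(Rational(1, 2), 6) = 3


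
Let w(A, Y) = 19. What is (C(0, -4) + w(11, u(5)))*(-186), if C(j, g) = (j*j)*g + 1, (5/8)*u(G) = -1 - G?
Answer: -3720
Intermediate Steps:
u(G) = -8/5 - 8*G/5 (u(G) = 8*(-1 - G)/5 = -8/5 - 8*G/5)
C(j, g) = 1 + g*j² (C(j, g) = j²*g + 1 = g*j² + 1 = 1 + g*j²)
(C(0, -4) + w(11, u(5)))*(-186) = ((1 - 4*0²) + 19)*(-186) = ((1 - 4*0) + 19)*(-186) = ((1 + 0) + 19)*(-186) = (1 + 19)*(-186) = 20*(-186) = -3720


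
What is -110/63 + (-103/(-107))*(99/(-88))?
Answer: -152561/53928 ≈ -2.8290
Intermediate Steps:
-110/63 + (-103/(-107))*(99/(-88)) = -110*1/63 + (-103*(-1/107))*(99*(-1/88)) = -110/63 + (103/107)*(-9/8) = -110/63 - 927/856 = -152561/53928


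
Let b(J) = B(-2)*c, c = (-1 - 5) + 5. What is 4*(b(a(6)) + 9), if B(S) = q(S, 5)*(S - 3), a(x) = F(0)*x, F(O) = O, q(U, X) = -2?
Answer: -4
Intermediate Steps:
c = -1 (c = -6 + 5 = -1)
a(x) = 0 (a(x) = 0*x = 0)
B(S) = 6 - 2*S (B(S) = -2*(S - 3) = -2*(-3 + S) = 6 - 2*S)
b(J) = -10 (b(J) = (6 - 2*(-2))*(-1) = (6 + 4)*(-1) = 10*(-1) = -10)
4*(b(a(6)) + 9) = 4*(-10 + 9) = 4*(-1) = -4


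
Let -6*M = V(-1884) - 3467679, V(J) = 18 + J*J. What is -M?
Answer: 27265/2 ≈ 13633.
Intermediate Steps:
V(J) = 18 + J²
M = -27265/2 (M = -((18 + (-1884)²) - 3467679)/6 = -((18 + 3549456) - 3467679)/6 = -(3549474 - 3467679)/6 = -⅙*81795 = -27265/2 ≈ -13633.)
-M = -1*(-27265/2) = 27265/2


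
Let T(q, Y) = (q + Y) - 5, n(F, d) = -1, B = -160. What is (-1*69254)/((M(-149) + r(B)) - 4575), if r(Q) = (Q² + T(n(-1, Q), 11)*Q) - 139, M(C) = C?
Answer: -69254/19937 ≈ -3.4736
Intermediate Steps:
T(q, Y) = -5 + Y + q (T(q, Y) = (Y + q) - 5 = -5 + Y + q)
r(Q) = -139 + Q² + 5*Q (r(Q) = (Q² + (-5 + 11 - 1)*Q) - 139 = (Q² + 5*Q) - 139 = -139 + Q² + 5*Q)
(-1*69254)/((M(-149) + r(B)) - 4575) = (-1*69254)/((-149 + (-139 + (-160)² + 5*(-160))) - 4575) = -69254/((-149 + (-139 + 25600 - 800)) - 4575) = -69254/((-149 + 24661) - 4575) = -69254/(24512 - 4575) = -69254/19937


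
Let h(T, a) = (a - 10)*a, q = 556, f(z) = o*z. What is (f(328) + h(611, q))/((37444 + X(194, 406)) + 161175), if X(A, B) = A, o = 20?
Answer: 310136/198813 ≈ 1.5599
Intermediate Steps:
f(z) = 20*z
h(T, a) = a*(-10 + a) (h(T, a) = (-10 + a)*a = a*(-10 + a))
(f(328) + h(611, q))/((37444 + X(194, 406)) + 161175) = (20*328 + 556*(-10 + 556))/((37444 + 194) + 161175) = (6560 + 556*546)/(37638 + 161175) = (6560 + 303576)/198813 = 310136*(1/198813) = 310136/198813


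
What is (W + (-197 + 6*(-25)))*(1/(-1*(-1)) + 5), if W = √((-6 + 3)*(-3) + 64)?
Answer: -2082 + 6*√73 ≈ -2030.7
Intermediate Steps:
W = √73 (W = √(-3*(-3) + 64) = √(9 + 64) = √73 ≈ 8.5440)
(W + (-197 + 6*(-25)))*(1/(-1*(-1)) + 5) = (√73 + (-197 + 6*(-25)))*(1/(-1*(-1)) + 5) = (√73 + (-197 - 150))*(1/1 + 5) = (√73 - 347)*(1*1 + 5) = (-347 + √73)*(1 + 5) = (-347 + √73)*6 = -2082 + 6*√73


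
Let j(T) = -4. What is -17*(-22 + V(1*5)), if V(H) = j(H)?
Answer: 442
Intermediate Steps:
V(H) = -4
-17*(-22 + V(1*5)) = -17*(-22 - 4) = -17*(-26) = 442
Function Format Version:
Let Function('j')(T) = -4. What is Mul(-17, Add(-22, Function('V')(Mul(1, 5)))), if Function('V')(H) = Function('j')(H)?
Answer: 442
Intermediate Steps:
Function('V')(H) = -4
Mul(-17, Add(-22, Function('V')(Mul(1, 5)))) = Mul(-17, Add(-22, -4)) = Mul(-17, -26) = 442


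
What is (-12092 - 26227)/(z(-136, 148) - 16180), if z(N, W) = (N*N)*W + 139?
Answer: -38319/2721367 ≈ -0.014081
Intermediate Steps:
z(N, W) = 139 + W*N**2 (z(N, W) = N**2*W + 139 = W*N**2 + 139 = 139 + W*N**2)
(-12092 - 26227)/(z(-136, 148) - 16180) = (-12092 - 26227)/((139 + 148*(-136)**2) - 16180) = -38319/((139 + 148*18496) - 16180) = -38319/((139 + 2737408) - 16180) = -38319/(2737547 - 16180) = -38319/2721367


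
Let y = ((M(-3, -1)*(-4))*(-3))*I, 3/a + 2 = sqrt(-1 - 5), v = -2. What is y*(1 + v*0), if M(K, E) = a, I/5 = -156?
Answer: 5616 + 2808*I*sqrt(6) ≈ 5616.0 + 6878.2*I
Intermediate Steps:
I = -780 (I = 5*(-156) = -780)
a = 3/(-2 + I*sqrt(6)) (a = 3/(-2 + sqrt(-1 - 5)) = 3/(-2 + sqrt(-6)) = 3/(-2 + I*sqrt(6)) ≈ -0.6 - 0.73485*I)
M(K, E) = -3/5 - 3*I*sqrt(6)/10
y = 5616 + 2808*I*sqrt(6) (y = (((-3/5 - 3*I*sqrt(6)/10)*(-4))*(-3))*(-780) = ((12/5 + 6*I*sqrt(6)/5)*(-3))*(-780) = (-36/5 - 18*I*sqrt(6)/5)*(-780) = 5616 + 2808*I*sqrt(6) ≈ 5616.0 + 6878.2*I)
y*(1 + v*0) = (5616 + 2808*I*sqrt(6))*(1 - 2*0) = (5616 + 2808*I*sqrt(6))*(1 + 0) = (5616 + 2808*I*sqrt(6))*1 = 5616 + 2808*I*sqrt(6)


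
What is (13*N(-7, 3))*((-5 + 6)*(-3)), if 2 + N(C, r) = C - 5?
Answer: 546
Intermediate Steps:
N(C, r) = -7 + C (N(C, r) = -2 + (C - 5) = -2 + (-5 + C) = -7 + C)
(13*N(-7, 3))*((-5 + 6)*(-3)) = (13*(-7 - 7))*((-5 + 6)*(-3)) = (13*(-14))*(1*(-3)) = -182*(-3) = 546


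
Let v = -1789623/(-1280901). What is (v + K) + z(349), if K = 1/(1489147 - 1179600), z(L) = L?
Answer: 46310715432095/132166353949 ≈ 350.40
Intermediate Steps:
K = 1/309547 ≈ 3.2305e-6
v = 596541/426967 (v = -1789623*(-1/1280901) = 596541/426967 ≈ 1.3972)
(v + K) + z(349) = (596541/426967 + 1/309547) + 349 = 184657903894/132166353949 + 349 = 46310715432095/132166353949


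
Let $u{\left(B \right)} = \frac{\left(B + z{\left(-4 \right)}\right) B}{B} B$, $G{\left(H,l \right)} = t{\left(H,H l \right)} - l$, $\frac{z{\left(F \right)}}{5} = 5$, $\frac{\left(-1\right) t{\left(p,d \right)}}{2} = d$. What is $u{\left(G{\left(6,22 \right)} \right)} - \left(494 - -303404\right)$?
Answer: $-229252$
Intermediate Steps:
$t{\left(p,d \right)} = - 2 d$
$z{\left(F \right)} = 25$ ($z{\left(F \right)} = 5 \cdot 5 = 25$)
$G{\left(H,l \right)} = - l - 2 H l$ ($G{\left(H,l \right)} = - 2 H l - l = - l - 2 H l$)
$u{\left(B \right)} = B \left(25 + B\right)$ ($u{\left(B \right)} = \frac{\left(B + 25\right) B}{B} B = \frac{\left(25 + B\right) B}{B} B = \frac{B \left(25 + B\right)}{B} B = \left(25 + B\right) B = B \left(25 + B\right)$)
$u{\left(G{\left(6,22 \right)} \right)} - \left(494 - -303404\right) = 22 \left(-1 - 12\right) \left(25 + 22 \left(-1 - 12\right)\right) - \left(494 - -303404\right) = 22 \left(-1 - 12\right) \left(25 + 22 \left(-1 - 12\right)\right) - \left(494 + 303404\right) = 22 \left(-13\right) \left(25 + 22 \left(-13\right)\right) - 303898 = - 286 \left(25 - 286\right) - 303898 = \left(-286\right) \left(-261\right) - 303898 = 74646 - 303898 = -229252$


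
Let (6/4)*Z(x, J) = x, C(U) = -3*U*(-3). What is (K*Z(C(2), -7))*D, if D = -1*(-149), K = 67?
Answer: 119796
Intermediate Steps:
C(U) = 9*U
Z(x, J) = 2*x/3
D = 149
(K*Z(C(2), -7))*D = (67*(2*(9*2)/3))*149 = (67*((2/3)*18))*149 = (67*12)*149 = 804*149 = 119796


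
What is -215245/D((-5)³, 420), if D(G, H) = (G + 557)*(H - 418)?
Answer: -215245/864 ≈ -249.13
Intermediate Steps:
D(G, H) = (-418 + H)*(557 + G) (D(G, H) = (557 + G)*(-418 + H) = (-418 + H)*(557 + G))
-215245/D((-5)³, 420) = -215245/(-232826 - 418*(-5)³ + 557*420 + (-5)³*420) = -215245/(-232826 - 418*(-125) + 233940 - 125*420) = -215245/(-232826 + 52250 + 233940 - 52500) = -215245/864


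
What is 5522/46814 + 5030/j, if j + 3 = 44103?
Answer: 23949731/103224870 ≈ 0.23202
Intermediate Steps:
j = 44100 (j = -3 + 44103 = 44100)
5522/46814 + 5030/j = 5522/46814 + 5030/44100 = 5522*(1/46814) + 5030*(1/44100) = 2761/23407 + 503/4410 = 23949731/103224870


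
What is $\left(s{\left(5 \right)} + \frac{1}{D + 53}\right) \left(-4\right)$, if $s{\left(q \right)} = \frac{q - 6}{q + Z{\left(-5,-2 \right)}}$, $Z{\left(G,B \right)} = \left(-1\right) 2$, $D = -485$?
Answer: $\frac{145}{108} \approx 1.3426$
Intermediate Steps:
$Z{\left(G,B \right)} = -2$
$s{\left(q \right)} = \frac{-6 + q}{-2 + q}$ ($s{\left(q \right)} = \frac{q - 6}{q - 2} = \frac{-6 + q}{-2 + q}$)
$\left(s{\left(5 \right)} + \frac{1}{D + 53}\right) \left(-4\right) = \left(\frac{-6 + 5}{-2 + 5} + \frac{1}{-485 + 53}\right) \left(-4\right) = \left(\frac{1}{3} \left(-1\right) + \frac{1}{-432}\right) \left(-4\right) = \left(\frac{1}{3} \left(-1\right) - \frac{1}{432}\right) \left(-4\right) = \left(- \frac{1}{3} - \frac{1}{432}\right) \left(-4\right) = \left(- \frac{145}{432}\right) \left(-4\right) = \frac{145}{108}$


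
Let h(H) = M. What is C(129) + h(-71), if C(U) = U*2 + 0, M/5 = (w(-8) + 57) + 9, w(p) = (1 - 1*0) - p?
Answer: 633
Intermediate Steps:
w(p) = 1 - p (w(p) = (1 + 0) - p = 1 - p)
M = 375 (M = 5*(((1 - 1*(-8)) + 57) + 9) = 5*(((1 + 8) + 57) + 9) = 5*((9 + 57) + 9) = 5*(66 + 9) = 5*75 = 375)
h(H) = 375
C(U) = 2*U (C(U) = 2*U + 0 = 2*U)
C(129) + h(-71) = 2*129 + 375 = 258 + 375 = 633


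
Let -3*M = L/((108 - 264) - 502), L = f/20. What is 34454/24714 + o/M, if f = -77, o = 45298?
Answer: -286997733413/12357 ≈ -2.3226e+7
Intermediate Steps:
L = -77/20 ≈ -3.8500
M = -11/5640 (M = -(-77)/(60*((108 - 264) - 502)) = -(-77)/(60*(-156 - 502)) = -(-77)/(60*(-658)) = -(-77)*(-1)/(60*658) = -⅓*11/1880 = -11/5640 ≈ -0.0019504)
34454/24714 + o/M = 34454/24714 + 45298/(-11/5640) = 34454*(1/24714) + 45298*(-5640/11) = 17227/12357 - 23225520 = -286997733413/12357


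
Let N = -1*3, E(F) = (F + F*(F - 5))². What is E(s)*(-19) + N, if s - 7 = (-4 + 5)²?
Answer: -19459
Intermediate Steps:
s = 8 (s = 7 + (-4 + 5)² = 7 + 1² = 7 + 1 = 8)
E(F) = (F + F*(-5 + F))²
N = -3
E(s)*(-19) + N = (8²*(-4 + 8)²)*(-19) - 3 = (64*4²)*(-19) - 3 = (64*16)*(-19) - 3 = 1024*(-19) - 3 = -19456 - 3 = -19459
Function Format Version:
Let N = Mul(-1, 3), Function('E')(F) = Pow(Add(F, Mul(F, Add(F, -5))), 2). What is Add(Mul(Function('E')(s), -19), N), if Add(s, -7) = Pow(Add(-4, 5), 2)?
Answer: -19459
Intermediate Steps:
s = 8 (s = Add(7, Pow(Add(-4, 5), 2)) = Add(7, Pow(1, 2)) = Add(7, 1) = 8)
Function('E')(F) = Pow(Add(F, Mul(F, Add(-5, F))), 2)
N = -3
Add(Mul(Function('E')(s), -19), N) = Add(Mul(Mul(Pow(8, 2), Pow(Add(-4, 8), 2)), -19), -3) = Add(Mul(Mul(64, Pow(4, 2)), -19), -3) = Add(Mul(Mul(64, 16), -19), -3) = Add(Mul(1024, -19), -3) = Add(-19456, -3) = -19459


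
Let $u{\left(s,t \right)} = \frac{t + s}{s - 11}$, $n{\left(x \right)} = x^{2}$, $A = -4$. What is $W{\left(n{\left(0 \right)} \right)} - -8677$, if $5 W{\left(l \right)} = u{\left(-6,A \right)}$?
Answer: $\frac{147511}{17} \approx 8677.1$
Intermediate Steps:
$u{\left(s,t \right)} = \frac{s + t}{-11 + s}$
$W{\left(l \right)} = \frac{2}{17}$ ($W{\left(l \right)} = \frac{\frac{1}{-11 - 6} \left(-6 - 4\right)}{5} = \frac{\frac{1}{-17} \left(-10\right)}{5} = \frac{\left(- \frac{1}{17}\right) \left(-10\right)}{5} = \frac{1}{5} \cdot \frac{10}{17} = \frac{2}{17}$)
$W{\left(n{\left(0 \right)} \right)} - -8677 = \frac{2}{17} - -8677 = \frac{2}{17} + 8677 = \frac{147511}{17}$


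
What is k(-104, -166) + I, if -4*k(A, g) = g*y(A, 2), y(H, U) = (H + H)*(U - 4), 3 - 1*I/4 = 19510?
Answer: -60764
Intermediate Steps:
I = -78028 (I = 12 - 4*19510 = 12 - 78040 = -78028)
y(H, U) = 2*H*(-4 + U) (y(H, U) = (2*H)*(-4 + U) = 2*H*(-4 + U))
k(A, g) = A*g (k(A, g) = -g*2*A*(-4 + 2)/4 = -g*2*A*(-2)/4 = -g*(-4*A)/4 = -(-1)*A*g = A*g)
k(-104, -166) + I = -104*(-166) - 78028 = 17264 - 78028 = -60764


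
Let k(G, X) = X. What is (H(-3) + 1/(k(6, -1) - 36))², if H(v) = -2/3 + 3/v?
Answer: 35344/12321 ≈ 2.8686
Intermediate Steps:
H(v) = -⅔ + 3/v (H(v) = -2*⅓ + 3/v = -⅔ + 3/v)
(H(-3) + 1/(k(6, -1) - 36))² = ((-⅔ + 3/(-3)) + 1/(-1 - 36))² = ((-⅔ + 3*(-⅓)) + 1/(-37))² = ((-⅔ - 1) - 1/37)² = (-5/3 - 1/37)² = (-188/111)² = 35344/12321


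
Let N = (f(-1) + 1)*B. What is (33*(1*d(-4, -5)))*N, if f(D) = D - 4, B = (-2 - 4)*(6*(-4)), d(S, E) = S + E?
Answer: 171072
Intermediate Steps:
d(S, E) = E + S
B = 144 (B = -6*(-24) = 144)
f(D) = -4 + D
N = -576 (N = ((-4 - 1) + 1)*144 = (-5 + 1)*144 = -4*144 = -576)
(33*(1*d(-4, -5)))*N = (33*(1*(-5 - 4)))*(-576) = (33*(1*(-9)))*(-576) = (33*(-9))*(-576) = -297*(-576) = 171072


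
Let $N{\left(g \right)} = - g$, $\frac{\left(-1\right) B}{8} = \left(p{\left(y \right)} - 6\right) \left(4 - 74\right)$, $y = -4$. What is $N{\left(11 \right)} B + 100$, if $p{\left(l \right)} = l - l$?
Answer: $37060$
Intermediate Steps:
$p{\left(l \right)} = 0$
$B = -3360$ ($B = - 8 \left(0 - 6\right) \left(4 - 74\right) = - 8 \left(\left(-6\right) \left(-70\right)\right) = \left(-8\right) 420 = -3360$)
$N{\left(11 \right)} B + 100 = \left(-1\right) 11 \left(-3360\right) + 100 = \left(-11\right) \left(-3360\right) + 100 = 36960 + 100 = 37060$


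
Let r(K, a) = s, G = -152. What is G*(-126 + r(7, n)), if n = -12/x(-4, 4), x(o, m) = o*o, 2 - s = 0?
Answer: 18848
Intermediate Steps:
s = 2 (s = 2 - 1*0 = 2 + 0 = 2)
x(o, m) = o**2
n = -3/4 (n = -12/((-4)**2) = -12/16 = -12*1/16 = -3/4 ≈ -0.75000)
r(K, a) = 2
G*(-126 + r(7, n)) = -152*(-126 + 2) = -152*(-124) = 18848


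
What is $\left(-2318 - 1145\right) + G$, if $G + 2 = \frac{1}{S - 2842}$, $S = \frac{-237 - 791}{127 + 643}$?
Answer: $- \frac{3793080445}{1094684} \approx -3465.0$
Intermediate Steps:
$S = - \frac{514}{385}$ ($S = - \frac{1028}{770} = \left(-1028\right) \frac{1}{770} = - \frac{514}{385} \approx -1.3351$)
$G = - \frac{2189753}{1094684}$ ($G = -2 + \frac{1}{- \frac{514}{385} - 2842} = -2 + \frac{1}{- \frac{1094684}{385}} = -2 - \frac{385}{1094684} = - \frac{2189753}{1094684} \approx -2.0004$)
$\left(-2318 - 1145\right) + G = \left(-2318 - 1145\right) - \frac{2189753}{1094684} = -3463 - \frac{2189753}{1094684} = - \frac{3793080445}{1094684}$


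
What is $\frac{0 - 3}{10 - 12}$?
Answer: $\frac{3}{2} \approx 1.5$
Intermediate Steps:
$\frac{0 - 3}{10 - 12} = \frac{1}{-2} \left(-3\right) = \left(- \frac{1}{2}\right) \left(-3\right) = \frac{3}{2}$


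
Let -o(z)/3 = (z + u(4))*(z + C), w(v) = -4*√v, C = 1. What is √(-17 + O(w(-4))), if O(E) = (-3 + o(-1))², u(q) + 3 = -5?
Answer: 2*I*√2 ≈ 2.8284*I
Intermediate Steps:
u(q) = -8 (u(q) = -3 - 5 = -8)
o(z) = -3*(1 + z)*(-8 + z) (o(z) = -3*(z - 8)*(z + 1) = -3*(-8 + z)*(1 + z) = -3*(1 + z)*(-8 + z))
O(E) = 9 (O(E) = (-3 + (24 - 3*(-1)² + 21*(-1)))² = (-3 + (24 - 3*1 - 21))² = (-3 + (24 - 3 - 21))² = (-3 + 0)² = (-3)² = 9)
√(-17 + O(w(-4))) = √(-17 + 9) = √(-8) = 2*I*√2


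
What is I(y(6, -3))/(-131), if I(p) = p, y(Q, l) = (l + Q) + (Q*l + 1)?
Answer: 14/131 ≈ 0.10687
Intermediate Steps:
y(Q, l) = 1 + Q + l + Q*l (y(Q, l) = (Q + l) + (1 + Q*l) = 1 + Q + l + Q*l)
I(y(6, -3))/(-131) = (1 + 6 - 3 + 6*(-3))/(-131) = (1 + 6 - 3 - 18)*(-1/131) = -14*(-1/131) = 14/131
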